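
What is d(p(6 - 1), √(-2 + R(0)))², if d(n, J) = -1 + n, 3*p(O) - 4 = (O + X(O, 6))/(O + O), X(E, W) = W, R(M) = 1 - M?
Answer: 49/100 ≈ 0.49000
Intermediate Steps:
p(O) = 4/3 + (6 + O)/(6*O) (p(O) = 4/3 + ((O + 6)/(O + O))/3 = 4/3 + ((6 + O)/((2*O)))/3 = 4/3 + ((6 + O)*(1/(2*O)))/3 = 4/3 + ((6 + O)/(2*O))/3 = 4/3 + (6 + O)/(6*O))
d(p(6 - 1), √(-2 + R(0)))² = (-1 + (3/2 + 1/(6 - 1)))² = (-1 + (3/2 + 1/5))² = (-1 + (3/2 + ⅕))² = (-1 + 17/10)² = (7/10)² = 49/100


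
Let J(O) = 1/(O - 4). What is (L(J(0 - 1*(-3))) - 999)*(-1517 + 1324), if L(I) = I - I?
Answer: 192807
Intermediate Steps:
J(O) = 1/(-4 + O)
L(I) = 0
(L(J(0 - 1*(-3))) - 999)*(-1517 + 1324) = (0 - 999)*(-1517 + 1324) = -999*(-193) = 192807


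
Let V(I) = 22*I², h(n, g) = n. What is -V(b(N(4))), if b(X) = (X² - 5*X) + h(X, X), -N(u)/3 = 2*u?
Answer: -9934848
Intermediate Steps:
N(u) = -6*u
b(X) = X² - 4*X (b(X) = (X² - 5*X) + X = X² - 4*X)
-V(b(N(4))) = -22*((-6*4)*(-4 - 6*4))² = -22*(-24*(-4 - 24))² = -22*(-24*(-28))² = -22*672² = -22*451584 = -1*9934848 = -9934848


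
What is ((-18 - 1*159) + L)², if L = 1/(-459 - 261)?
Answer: 16241208481/518400 ≈ 31330.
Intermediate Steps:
L = -1/720 (L = 1/(-720) = -1/720 ≈ -0.0013889)
((-18 - 1*159) + L)² = ((-18 - 1*159) - 1/720)² = ((-18 - 159) - 1/720)² = (-177 - 1/720)² = (-127441/720)² = 16241208481/518400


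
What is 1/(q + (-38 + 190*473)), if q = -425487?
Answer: -1/335655 ≈ -2.9792e-6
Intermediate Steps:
1/(q + (-38 + 190*473)) = 1/(-425487 + (-38 + 190*473)) = 1/(-425487 + (-38 + 89870)) = 1/(-425487 + 89832) = 1/(-335655) = -1/335655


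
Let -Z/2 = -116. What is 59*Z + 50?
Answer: 13738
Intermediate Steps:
Z = 232 (Z = -2*(-116) = 232)
59*Z + 50 = 59*232 + 50 = 13688 + 50 = 13738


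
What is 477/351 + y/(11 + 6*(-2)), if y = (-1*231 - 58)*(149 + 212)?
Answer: 4068884/39 ≈ 1.0433e+5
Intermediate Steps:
y = -104329 (y = (-231 - 58)*361 = -289*361 = -104329)
477/351 + y/(11 + 6*(-2)) = 477/351 - 104329/(11 + 6*(-2)) = 477*(1/351) - 104329/(11 - 12) = 53/39 - 104329/(-1) = 53/39 - 104329*(-1) = 53/39 + 104329 = 4068884/39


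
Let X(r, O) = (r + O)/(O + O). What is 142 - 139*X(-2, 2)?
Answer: 142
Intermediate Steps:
X(r, O) = (O + r)/(2*O) (X(r, O) = (O + r)/((2*O)) = (O + r)*(1/(2*O)) = (O + r)/(2*O))
142 - 139*X(-2, 2) = 142 - 139*(2 - 2)/(2*2) = 142 - 139*0/(2*2) = 142 - 139*0 = 142 + 0 = 142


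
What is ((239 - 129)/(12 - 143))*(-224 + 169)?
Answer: 6050/131 ≈ 46.183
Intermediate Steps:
((239 - 129)/(12 - 143))*(-224 + 169) = (110/(-131))*(-55) = (110*(-1/131))*(-55) = -110/131*(-55) = 6050/131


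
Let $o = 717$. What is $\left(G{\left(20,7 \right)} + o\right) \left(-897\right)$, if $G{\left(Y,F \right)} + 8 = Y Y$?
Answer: $-994773$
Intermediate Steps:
$G{\left(Y,F \right)} = -8 + Y^{2}$ ($G{\left(Y,F \right)} = -8 + Y Y = -8 + Y^{2}$)
$\left(G{\left(20,7 \right)} + o\right) \left(-897\right) = \left(\left(-8 + 20^{2}\right) + 717\right) \left(-897\right) = \left(\left(-8 + 400\right) + 717\right) \left(-897\right) = \left(392 + 717\right) \left(-897\right) = 1109 \left(-897\right) = -994773$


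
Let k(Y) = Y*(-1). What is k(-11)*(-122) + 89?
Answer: -1253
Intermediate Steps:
k(Y) = -Y
k(-11)*(-122) + 89 = -1*(-11)*(-122) + 89 = 11*(-122) + 89 = -1342 + 89 = -1253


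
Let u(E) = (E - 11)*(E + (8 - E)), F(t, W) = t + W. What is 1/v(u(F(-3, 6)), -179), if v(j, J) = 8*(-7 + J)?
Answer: -1/1488 ≈ -0.00067204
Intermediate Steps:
F(t, W) = W + t
u(E) = -88 + 8*E (u(E) = (-11 + E)*8 = -88 + 8*E)
v(j, J) = -56 + 8*J
1/v(u(F(-3, 6)), -179) = 1/(-56 + 8*(-179)) = 1/(-56 - 1432) = 1/(-1488) = -1/1488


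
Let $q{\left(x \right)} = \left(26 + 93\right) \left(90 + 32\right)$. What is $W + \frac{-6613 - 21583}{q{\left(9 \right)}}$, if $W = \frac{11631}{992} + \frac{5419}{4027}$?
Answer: $\frac{46100096369}{4142591008} \approx 11.128$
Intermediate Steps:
$W = \frac{52213685}{3994784}$ ($W = 11631 \cdot \frac{1}{992} + 5419 \cdot \frac{1}{4027} = \frac{11631}{992} + \frac{5419}{4027} = \frac{52213685}{3994784} \approx 13.07$)
$q{\left(x \right)} = 14518$ ($q{\left(x \right)} = 119 \cdot 122 = 14518$)
$W + \frac{-6613 - 21583}{q{\left(9 \right)}} = \frac{52213685}{3994784} + \frac{-6613 - 21583}{14518} = \frac{52213685}{3994784} - \frac{2014}{1037} = \frac{46100096369}{4142591008}$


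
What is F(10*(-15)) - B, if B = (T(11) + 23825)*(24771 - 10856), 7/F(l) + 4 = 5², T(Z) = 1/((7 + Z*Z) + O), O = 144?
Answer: -270524339473/816 ≈ -3.3153e+8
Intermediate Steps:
T(Z) = 1/(151 + Z²) (T(Z) = 1/((7 + Z*Z) + 144) = 1/((7 + Z²) + 144) = 1/(151 + Z²))
F(l) = ⅓ (F(l) = 7/(-4 + 5²) = 7/(-4 + 25) = 7/21 = 7*(1/21) = ⅓)
B = 90174779915/272 (B = (1/(151 + 11²) + 23825)*(24771 - 10856) = (1/(151 + 121) + 23825)*13915 = (1/272 + 23825)*13915 = (6480401/272)*13915 = 90174779915/272 ≈ 3.3153e+8)
F(10*(-15)) - B = ⅓ - 1*90174779915/272 = ⅓ - 90174779915/272 = -270524339473/816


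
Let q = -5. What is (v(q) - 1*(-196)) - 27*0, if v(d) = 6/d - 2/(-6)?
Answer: 2927/15 ≈ 195.13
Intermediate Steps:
v(d) = ⅓ + 6/d (v(d) = 6/d - 2*(-⅙) = 6/d + ⅓ = ⅓ + 6/d)
(v(q) - 1*(-196)) - 27*0 = ((⅓)*(18 - 5)/(-5) - 1*(-196)) - 27*0 = ((⅓)*(-⅕)*13 + 196) - 1*0 = (-13/15 + 196) + 0 = 2927/15 + 0 = 2927/15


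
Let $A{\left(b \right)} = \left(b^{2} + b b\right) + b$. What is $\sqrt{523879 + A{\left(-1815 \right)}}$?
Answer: $\sqrt{7110514} \approx 2666.6$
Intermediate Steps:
$A{\left(b \right)} = b + 2 b^{2}$ ($A{\left(b \right)} = \left(b^{2} + b^{2}\right) + b = 2 b^{2} + b = b + 2 b^{2}$)
$\sqrt{523879 + A{\left(-1815 \right)}} = \sqrt{523879 - 1815 \left(1 + 2 \left(-1815\right)\right)} = \sqrt{523879 - 1815 \left(1 - 3630\right)} = \sqrt{523879 - -6586635} = \sqrt{523879 + 6586635} = \sqrt{7110514}$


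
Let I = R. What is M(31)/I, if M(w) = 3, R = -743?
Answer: -3/743 ≈ -0.0040377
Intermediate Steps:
I = -743
M(31)/I = 3/(-743) = 3*(-1/743) = -3/743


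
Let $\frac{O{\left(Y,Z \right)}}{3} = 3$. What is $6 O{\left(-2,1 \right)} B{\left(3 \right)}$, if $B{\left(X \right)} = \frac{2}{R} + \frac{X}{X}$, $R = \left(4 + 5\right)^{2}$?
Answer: $\frac{166}{3} \approx 55.333$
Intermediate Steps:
$R = 81$ ($R = 9^{2} = 81$)
$O{\left(Y,Z \right)} = 9$ ($O{\left(Y,Z \right)} = 3 \cdot 3 = 9$)
$B{\left(X \right)} = \frac{83}{81}$ ($B{\left(X \right)} = \frac{2}{81} + \frac{X}{X} = 2 \cdot \frac{1}{81} + 1 = \frac{2}{81} + 1 = \frac{83}{81}$)
$6 O{\left(-2,1 \right)} B{\left(3 \right)} = 6 \cdot 9 \cdot \frac{83}{81} = 54 \cdot \frac{83}{81} = \frac{166}{3}$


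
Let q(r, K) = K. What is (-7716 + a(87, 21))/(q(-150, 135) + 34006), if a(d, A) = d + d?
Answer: -7542/34141 ≈ -0.22091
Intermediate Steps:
a(d, A) = 2*d
(-7716 + a(87, 21))/(q(-150, 135) + 34006) = (-7716 + 2*87)/(135 + 34006) = (-7716 + 174)/34141 = -7542*1/34141 = -7542/34141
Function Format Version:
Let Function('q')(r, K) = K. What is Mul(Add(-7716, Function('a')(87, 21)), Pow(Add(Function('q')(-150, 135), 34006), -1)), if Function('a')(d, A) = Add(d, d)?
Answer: Rational(-7542, 34141) ≈ -0.22091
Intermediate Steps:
Function('a')(d, A) = Mul(2, d)
Mul(Add(-7716, Function('a')(87, 21)), Pow(Add(Function('q')(-150, 135), 34006), -1)) = Mul(Add(-7716, Mul(2, 87)), Pow(Add(135, 34006), -1)) = Mul(Add(-7716, 174), Pow(34141, -1)) = Mul(-7542, Rational(1, 34141)) = Rational(-7542, 34141)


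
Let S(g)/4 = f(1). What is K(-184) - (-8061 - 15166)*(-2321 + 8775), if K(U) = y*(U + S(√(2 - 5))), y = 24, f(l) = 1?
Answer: 149902738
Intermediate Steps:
S(g) = 4 (S(g) = 4*1 = 4)
K(U) = 96 + 24*U (K(U) = 24*(U + 4) = 24*(4 + U) = 96 + 24*U)
K(-184) - (-8061 - 15166)*(-2321 + 8775) = (96 + 24*(-184)) - (-8061 - 15166)*(-2321 + 8775) = (96 - 4416) - (-23227)*6454 = -4320 - 1*(-149907058) = -4320 + 149907058 = 149902738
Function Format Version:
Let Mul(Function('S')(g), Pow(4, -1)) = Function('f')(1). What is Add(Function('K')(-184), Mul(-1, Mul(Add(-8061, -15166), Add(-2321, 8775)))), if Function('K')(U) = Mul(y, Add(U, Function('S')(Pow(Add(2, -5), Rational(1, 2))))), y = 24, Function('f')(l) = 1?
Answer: 149902738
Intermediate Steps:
Function('S')(g) = 4 (Function('S')(g) = Mul(4, 1) = 4)
Function('K')(U) = Add(96, Mul(24, U)) (Function('K')(U) = Mul(24, Add(U, 4)) = Mul(24, Add(4, U)) = Add(96, Mul(24, U)))
Add(Function('K')(-184), Mul(-1, Mul(Add(-8061, -15166), Add(-2321, 8775)))) = Add(Add(96, Mul(24, -184)), Mul(-1, Mul(Add(-8061, -15166), Add(-2321, 8775)))) = Add(Add(96, -4416), Mul(-1, Mul(-23227, 6454))) = Add(-4320, Mul(-1, -149907058)) = Add(-4320, 149907058) = 149902738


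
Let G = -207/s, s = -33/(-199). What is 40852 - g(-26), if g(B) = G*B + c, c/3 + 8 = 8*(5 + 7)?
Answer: 89462/11 ≈ 8132.9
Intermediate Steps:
s = 33/199 (s = -33*(-1/199) = 33/199 ≈ 0.16583)
c = 264 (c = -24 + 3*(8*(5 + 7)) = -24 + 3*(8*12) = -24 + 3*96 = -24 + 288 = 264)
G = -13731/11 (G = -207/33/199 = -207*199/33 = -13731/11 ≈ -1248.3)
g(B) = 264 - 13731*B/11 (g(B) = -13731*B/11 + 264 = 264 - 13731*B/11)
40852 - g(-26) = 40852 - (264 - 13731/11*(-26)) = 40852 - (264 + 357006/11) = 40852 - 1*359910/11 = 40852 - 359910/11 = 89462/11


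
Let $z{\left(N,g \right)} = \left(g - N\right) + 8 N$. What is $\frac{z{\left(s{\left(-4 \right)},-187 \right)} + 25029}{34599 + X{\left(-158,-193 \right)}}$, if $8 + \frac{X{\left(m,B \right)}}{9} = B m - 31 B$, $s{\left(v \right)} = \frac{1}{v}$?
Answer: $\frac{99361}{1451280} \approx 0.068464$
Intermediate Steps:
$X{\left(m,B \right)} = -72 - 279 B + 9 B m$ ($X{\left(m,B \right)} = -72 + 9 \left(B m - 31 B\right) = -72 + 9 \left(- 31 B + B m\right) = -72 + \left(- 279 B + 9 B m\right) = -72 - 279 B + 9 B m$)
$z{\left(N,g \right)} = g + 7 N$
$\frac{z{\left(s{\left(-4 \right)},-187 \right)} + 25029}{34599 + X{\left(-158,-193 \right)}} = \frac{\left(-187 + \frac{7}{-4}\right) + 25029}{34599 - \left(-53775 - 274446\right)} = \frac{\left(-187 + 7 \left(- \frac{1}{4}\right)\right) + 25029}{34599 + \left(-72 + 53847 + 274446\right)} = \frac{\left(-187 - \frac{7}{4}\right) + 25029}{34599 + 328221} = \frac{- \frac{755}{4} + 25029}{362820} = \frac{99361}{4} \cdot \frac{1}{362820} = \frac{99361}{1451280}$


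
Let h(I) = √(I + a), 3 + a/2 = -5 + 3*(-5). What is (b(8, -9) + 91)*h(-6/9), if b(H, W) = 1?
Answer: 184*I*√105/3 ≈ 628.48*I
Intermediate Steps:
a = -46 (a = -6 + 2*(-5 + 3*(-5)) = -6 + 2*(-5 - 15) = -6 + 2*(-20) = -6 - 40 = -46)
h(I) = √(-46 + I) (h(I) = √(I - 46) = √(-46 + I))
(b(8, -9) + 91)*h(-6/9) = (1 + 91)*√(-46 - 6/9) = 92*√(-46 - 6*⅑) = 92*√(-46 - ⅔) = 92*√(-140/3) = 92*(2*I*√105/3) = 184*I*√105/3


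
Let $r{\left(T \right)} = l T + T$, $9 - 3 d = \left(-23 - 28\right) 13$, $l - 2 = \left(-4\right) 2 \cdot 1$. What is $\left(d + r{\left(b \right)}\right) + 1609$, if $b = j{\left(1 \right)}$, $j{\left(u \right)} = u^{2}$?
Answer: $1828$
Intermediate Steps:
$l = -6$ ($l = 2 + \left(-4\right) 2 \cdot 1 = 2 - 8 = -6$)
$b = 1$ ($b = 1^{2} = 1$)
$d = 224$ ($d = 3 - \frac{\left(-23 - 28\right) 13}{3} = 3 - \frac{\left(-51\right) 13}{3} = 3 - -221 = 3 + 221 = 224$)
$r{\left(T \right)} = - 5 T$ ($r{\left(T \right)} = - 6 T + T = - 5 T$)
$\left(d + r{\left(b \right)}\right) + 1609 = \left(224 - 5\right) + 1609 = 219 + 1609 = 1828$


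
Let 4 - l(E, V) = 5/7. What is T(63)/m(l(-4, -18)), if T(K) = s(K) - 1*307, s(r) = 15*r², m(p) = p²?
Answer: 2902172/529 ≈ 5486.1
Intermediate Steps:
l(E, V) = 23/7 (l(E, V) = 4 - 5/7 = 23/7)
T(K) = -307 + 15*K² (T(K) = 15*K² - 1*307 = 15*K² - 307 = -307 + 15*K²)
T(63)/m(l(-4, -18)) = (-307 + 15*63²)/((23/7)²) = (-307 + 15*3969)/(529/49) = (-307 + 59535)*(49/529) = 59228*(49/529) = 2902172/529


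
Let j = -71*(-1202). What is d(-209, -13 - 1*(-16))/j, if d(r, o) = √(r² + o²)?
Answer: √43690/85342 ≈ 0.0024492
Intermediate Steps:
d(r, o) = √(o² + r²)
j = 85342
d(-209, -13 - 1*(-16))/j = √((-13 - 1*(-16))² + (-209)²)/85342 = √((-13 + 16)² + 43681)*(1/85342) = √(3² + 43681)*(1/85342) = √(9 + 43681)*(1/85342) = √43690*(1/85342) = √43690/85342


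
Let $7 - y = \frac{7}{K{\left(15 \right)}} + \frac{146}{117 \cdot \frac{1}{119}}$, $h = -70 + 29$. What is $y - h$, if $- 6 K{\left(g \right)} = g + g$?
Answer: $- \frac{57971}{585} \approx -99.096$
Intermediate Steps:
$h = -41$
$K{\left(g \right)} = - \frac{g}{3}$ ($K{\left(g \right)} = - \frac{g + g}{6} = - \frac{2 g}{6} = - \frac{g}{3}$)
$y = - \frac{81956}{585}$ ($y = 7 - \left(\frac{7}{\left(- \frac{1}{3}\right) 15} + \frac{146}{117 \cdot \frac{1}{119}}\right) = 7 - \left(\frac{7}{-5} + \frac{146}{117 \cdot \frac{1}{119}}\right) = 7 - \left(7 \left(- \frac{1}{5}\right) + \frac{146}{\frac{117}{119}}\right) = 7 - \left(- \frac{7}{5} + 146 \cdot \frac{119}{117}\right) = 7 - \left(- \frac{7}{5} + \frac{17374}{117}\right) = 7 - \frac{86051}{585} = - \frac{81956}{585} \approx -140.1$)
$y - h = - \frac{81956}{585} - -41 = - \frac{81956}{585} + 41 = - \frac{57971}{585}$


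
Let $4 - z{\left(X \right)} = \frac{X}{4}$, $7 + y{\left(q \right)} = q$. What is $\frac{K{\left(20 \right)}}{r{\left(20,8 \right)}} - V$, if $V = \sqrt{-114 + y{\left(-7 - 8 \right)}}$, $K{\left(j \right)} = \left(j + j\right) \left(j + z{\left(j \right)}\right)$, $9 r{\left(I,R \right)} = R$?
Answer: $855 - 2 i \sqrt{34} \approx 855.0 - 11.662 i$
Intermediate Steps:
$y{\left(q \right)} = -7 + q$
$z{\left(X \right)} = 4 - \frac{X}{4}$
$r{\left(I,R \right)} = \frac{R}{9}$
$K{\left(j \right)} = 2 j \left(4 + \frac{3 j}{4}\right)$ ($K{\left(j \right)} = \left(j + j\right) \left(j - \left(-4 + \frac{j}{4}\right)\right) = 2 j \left(4 + \frac{3 j}{4}\right)$)
$V = 2 i \sqrt{34}$ ($V = \sqrt{-114 - 22} = \sqrt{-136} = 2 i \sqrt{34} \approx 11.662 i$)
$\frac{K{\left(20 \right)}}{r{\left(20,8 \right)}} - V = \frac{\frac{1}{2} \cdot 20 \left(16 + 3 \cdot 20\right)}{\frac{1}{9} \cdot 8} - 2 i \sqrt{34} = \frac{\frac{1}{2} \cdot 20 \left(16 + 60\right)}{\frac{8}{9}} - 2 i \sqrt{34} = \frac{1}{2} \cdot 20 \cdot 76 \cdot \frac{9}{8} - 2 i \sqrt{34} = 760 \cdot \frac{9}{8} - 2 i \sqrt{34} = 855 - 2 i \sqrt{34}$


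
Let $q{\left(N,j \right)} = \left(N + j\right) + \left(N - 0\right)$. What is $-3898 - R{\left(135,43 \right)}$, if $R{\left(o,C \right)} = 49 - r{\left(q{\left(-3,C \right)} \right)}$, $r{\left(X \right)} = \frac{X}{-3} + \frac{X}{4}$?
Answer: $- \frac{47401}{12} \approx -3950.1$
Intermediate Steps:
$q{\left(N,j \right)} = j + 2 N$ ($q{\left(N,j \right)} = \left(N + j\right) + \left(N + 0\right) = \left(N + j\right) + N = j + 2 N$)
$r{\left(X \right)} = - \frac{X}{12}$ ($r{\left(X \right)} = X \left(- \frac{1}{3}\right) + X \frac{1}{4} = - \frac{X}{3} + \frac{X}{4} = - \frac{X}{12}$)
$R{\left(o,C \right)} = \frac{97}{2} + \frac{C}{12}$ ($R{\left(o,C \right)} = 49 - - \frac{C + 2 \left(-3\right)}{12} = 49 - - \frac{C - 6}{12} = 49 - - \frac{-6 + C}{12} = 49 - \left(\frac{1}{2} - \frac{C}{12}\right) = 49 + \left(- \frac{1}{2} + \frac{C}{12}\right) = \frac{97}{2} + \frac{C}{12}$)
$-3898 - R{\left(135,43 \right)} = -3898 - \left(\frac{97}{2} + \frac{1}{12} \cdot 43\right) = -3898 - \left(\frac{97}{2} + \frac{43}{12}\right) = -3898 - \frac{625}{12} = - \frac{47401}{12}$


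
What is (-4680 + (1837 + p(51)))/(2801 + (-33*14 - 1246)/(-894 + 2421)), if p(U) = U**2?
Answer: -369534/4275419 ≈ -0.086432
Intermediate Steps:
(-4680 + (1837 + p(51)))/(2801 + (-33*14 - 1246)/(-894 + 2421)) = (-4680 + (1837 + 51**2))/(2801 + (-33*14 - 1246)/(-894 + 2421)) = (-4680 + (1837 + 2601))/(2801 + (-462 - 1246)/1527) = (-4680 + 4438)/(2801 - 1708*1/1527) = -242/(2801 - 1708/1527) = -242/4275419/1527 = -242*1527/4275419 = -369534/4275419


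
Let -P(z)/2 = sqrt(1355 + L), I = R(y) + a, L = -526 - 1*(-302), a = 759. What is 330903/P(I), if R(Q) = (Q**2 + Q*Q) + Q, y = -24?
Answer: -110301*sqrt(1131)/754 ≈ -4919.7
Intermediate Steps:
R(Q) = Q + 2*Q**2 (R(Q) = (Q**2 + Q**2) + Q = 2*Q**2 + Q = Q + 2*Q**2)
L = -224 (L = -526 + 302 = -224)
I = 1887 (I = -24*(1 + 2*(-24)) + 759 = -24*(1 - 48) + 759 = -24*(-47) + 759 = 1128 + 759 = 1887)
P(z) = -2*sqrt(1131) (P(z) = -2*sqrt(1355 - 224) = -2*sqrt(1131))
330903/P(I) = 330903/((-2*sqrt(1131))) = 330903*(-sqrt(1131)/2262) = -110301*sqrt(1131)/754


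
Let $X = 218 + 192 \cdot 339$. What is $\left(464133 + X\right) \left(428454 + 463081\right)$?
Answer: $472013398865$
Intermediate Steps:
$X = 65306$ ($X = 218 + 65088 = 65306$)
$\left(464133 + X\right) \left(428454 + 463081\right) = \left(464133 + 65306\right) \left(428454 + 463081\right) = 529439 \cdot 891535 = 472013398865$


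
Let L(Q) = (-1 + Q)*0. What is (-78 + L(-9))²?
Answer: 6084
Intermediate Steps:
L(Q) = 0
(-78 + L(-9))² = (-78 + 0)² = (-78)² = 6084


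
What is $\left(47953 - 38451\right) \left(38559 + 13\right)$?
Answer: $366511144$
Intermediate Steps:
$\left(47953 - 38451\right) \left(38559 + 13\right) = 9502 \cdot 38572 = 366511144$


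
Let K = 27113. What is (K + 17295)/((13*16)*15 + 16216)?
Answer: 5551/2417 ≈ 2.2966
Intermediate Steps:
(K + 17295)/((13*16)*15 + 16216) = (27113 + 17295)/((13*16)*15 + 16216) = 44408/(208*15 + 16216) = 44408/(3120 + 16216) = 44408/19336 = 44408*(1/19336) = 5551/2417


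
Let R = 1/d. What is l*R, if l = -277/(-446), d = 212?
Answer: 277/94552 ≈ 0.0029296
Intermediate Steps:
l = 277/446 (l = -277*(-1/446) = 277/446 ≈ 0.62108)
R = 1/212 ≈ 0.0047170
l*R = (277/446)*(1/212) = 277/94552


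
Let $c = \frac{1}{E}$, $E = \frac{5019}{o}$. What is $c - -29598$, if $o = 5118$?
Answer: $\frac{49519160}{1673} \approx 29599.0$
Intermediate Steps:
$E = \frac{1673}{1706}$ ($E = \frac{5019}{5118} = 5019 \cdot \frac{1}{5118} = \frac{1673}{1706} \approx 0.98066$)
$c = \frac{1706}{1673}$ ($c = \frac{1}{\frac{1673}{1706}} = \frac{1706}{1673} \approx 1.0197$)
$c - -29598 = \frac{1706}{1673} - -29598 = \frac{1706}{1673} + 29598 = \frac{49519160}{1673}$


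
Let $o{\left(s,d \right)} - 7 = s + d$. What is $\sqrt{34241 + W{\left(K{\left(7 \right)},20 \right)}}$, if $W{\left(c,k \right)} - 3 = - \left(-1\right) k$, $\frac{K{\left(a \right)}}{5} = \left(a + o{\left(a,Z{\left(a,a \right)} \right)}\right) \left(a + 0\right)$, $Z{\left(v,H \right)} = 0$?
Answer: $2 \sqrt{8566} \approx 185.11$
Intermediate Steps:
$o{\left(s,d \right)} = 7 + d + s$ ($o{\left(s,d \right)} = 7 + \left(s + d\right) = 7 + \left(d + s\right) = 7 + d + s$)
$K{\left(a \right)} = 5 a \left(7 + 2 a\right)$ ($K{\left(a \right)} = 5 \left(a + \left(7 + 0 + a\right)\right) \left(a + 0\right) = 5 \left(a + \left(7 + a\right)\right) a = 5 \left(7 + 2 a\right) a = 5 a \left(7 + 2 a\right)$)
$W{\left(c,k \right)} = 3 + k$ ($W{\left(c,k \right)} = 3 - - k = 3 + k$)
$\sqrt{34241 + W{\left(K{\left(7 \right)},20 \right)}} = \sqrt{34241 + \left(3 + 20\right)} = \sqrt{34241 + 23} = \sqrt{34264} = 2 \sqrt{8566}$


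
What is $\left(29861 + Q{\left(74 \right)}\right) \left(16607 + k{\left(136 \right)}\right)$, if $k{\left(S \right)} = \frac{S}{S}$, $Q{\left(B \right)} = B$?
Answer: $497160480$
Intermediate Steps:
$k{\left(S \right)} = 1$
$\left(29861 + Q{\left(74 \right)}\right) \left(16607 + k{\left(136 \right)}\right) = \left(29861 + 74\right) \left(16607 + 1\right) = 29935 \cdot 16608 = 497160480$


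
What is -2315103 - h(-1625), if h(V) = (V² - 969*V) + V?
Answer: -6528728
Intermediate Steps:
h(V) = V² - 968*V
-2315103 - h(-1625) = -2315103 - (-1625)*(-968 - 1625) = -2315103 - (-1625)*(-2593) = -2315103 - 1*4213625 = -2315103 - 4213625 = -6528728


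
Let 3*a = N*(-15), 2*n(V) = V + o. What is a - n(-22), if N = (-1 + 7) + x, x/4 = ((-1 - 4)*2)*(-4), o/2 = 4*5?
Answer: -839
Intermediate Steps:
o = 40 (o = 2*(4*5) = 2*20 = 40)
n(V) = 20 + V/2 (n(V) = (V + 40)/2 = (40 + V)/2 = 20 + V/2)
x = 160 (x = 4*(((-1 - 4)*2)*(-4)) = 4*(-5*2*(-4)) = 4*(-10*(-4)) = 4*40 = 160)
N = 166 (N = (-1 + 7) + 160 = 6 + 160 = 166)
a = -830 (a = (166*(-15))/3 = (⅓)*(-2490) = -830)
a - n(-22) = -830 - (20 + (½)*(-22)) = -830 - (20 - 11) = -830 - 1*9 = -830 - 9 = -839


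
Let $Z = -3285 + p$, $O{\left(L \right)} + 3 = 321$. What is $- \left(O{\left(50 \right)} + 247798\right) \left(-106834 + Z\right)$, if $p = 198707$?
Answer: $-21980100208$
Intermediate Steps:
$O{\left(L \right)} = 318$ ($O{\left(L \right)} = -3 + 321 = 318$)
$Z = 195422$ ($Z = -3285 + 198707 = 195422$)
$- \left(O{\left(50 \right)} + 247798\right) \left(-106834 + Z\right) = - \left(318 + 247798\right) \left(-106834 + 195422\right) = - 248116 \cdot 88588 = \left(-1\right) 21980100208 = -21980100208$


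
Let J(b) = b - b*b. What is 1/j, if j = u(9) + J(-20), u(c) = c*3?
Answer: -1/393 ≈ -0.0025445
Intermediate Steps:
J(b) = b - b²
u(c) = 3*c
j = -393 (j = 3*9 - 20*(1 - 1*(-20)) = 27 - 20*(1 + 20) = 27 - 20*21 = 27 - 420 = -393)
1/j = 1/(-393) = -1/393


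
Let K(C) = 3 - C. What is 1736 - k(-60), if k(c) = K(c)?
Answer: 1673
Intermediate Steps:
k(c) = 3 - c
1736 - k(-60) = 1736 - (3 - 1*(-60)) = 1736 - (3 + 60) = 1736 - 1*63 = 1736 - 63 = 1673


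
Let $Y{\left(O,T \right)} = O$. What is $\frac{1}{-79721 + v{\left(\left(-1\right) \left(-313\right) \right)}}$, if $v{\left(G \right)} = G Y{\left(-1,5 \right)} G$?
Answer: $- \frac{1}{177690} \approx -5.6278 \cdot 10^{-6}$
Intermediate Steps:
$v{\left(G \right)} = - G^{2}$ ($v{\left(G \right)} = G \left(-1\right) G = - G G = - G^{2}$)
$\frac{1}{-79721 + v{\left(\left(-1\right) \left(-313\right) \right)}} = \frac{1}{-79721 - \left(\left(-1\right) \left(-313\right)\right)^{2}} = \frac{1}{-79721 - 313^{2}} = \frac{1}{-79721 - 97969} = \frac{1}{-177690} = - \frac{1}{177690}$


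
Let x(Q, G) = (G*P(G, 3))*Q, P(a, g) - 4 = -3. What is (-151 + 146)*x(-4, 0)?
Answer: 0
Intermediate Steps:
P(a, g) = 1 (P(a, g) = 4 - 3 = 1)
x(Q, G) = G*Q (x(Q, G) = (G*1)*Q = G*Q)
(-151 + 146)*x(-4, 0) = (-151 + 146)*(0*(-4)) = -5*0 = 0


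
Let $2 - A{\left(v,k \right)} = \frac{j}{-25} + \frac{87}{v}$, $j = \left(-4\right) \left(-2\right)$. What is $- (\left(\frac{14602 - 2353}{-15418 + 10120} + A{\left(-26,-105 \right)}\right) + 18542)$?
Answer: $- \frac{5322053007}{286975} \approx -18545.0$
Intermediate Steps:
$j = 8$
$A{\left(v,k \right)} = \frac{58}{25} - \frac{87}{v}$ ($A{\left(v,k \right)} = 2 - \left(\frac{8}{-25} + \frac{87}{v}\right) = 2 - \left(8 \left(- \frac{1}{25}\right) + \frac{87}{v}\right) = 2 - \left(- \frac{8}{25} + \frac{87}{v}\right) = 2 + \left(\frac{8}{25} - \frac{87}{v}\right) = \frac{58}{25} - \frac{87}{v}$)
$- (\left(\frac{14602 - 2353}{-15418 + 10120} + A{\left(-26,-105 \right)}\right) + 18542) = - (\left(\frac{14602 - 2353}{-15418 + 10120} - \left(- \frac{58}{25} + \frac{87}{-26}\right)\right) + 18542) = - (\left(\frac{12249}{-5298} + \left(\frac{58}{25} - - \frac{87}{26}\right)\right) + 18542) = - (\left(12249 \left(- \frac{1}{5298}\right) + \left(\frac{58}{25} + \frac{87}{26}\right)\right) + 18542) = - (\left(- \frac{4083}{1766} + \frac{3683}{650}\right) + 18542) = - (\frac{962557}{286975} + 18542) = \left(-1\right) \frac{5322053007}{286975} = - \frac{5322053007}{286975}$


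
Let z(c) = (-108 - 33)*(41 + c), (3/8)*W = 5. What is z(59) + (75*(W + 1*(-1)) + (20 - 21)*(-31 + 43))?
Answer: -13187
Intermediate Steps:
W = 40/3 (W = (8/3)*5 = 40/3 ≈ 13.333)
z(c) = -5781 - 141*c (z(c) = -141*(41 + c) = -5781 - 141*c)
z(59) + (75*(W + 1*(-1)) + (20 - 21)*(-31 + 43)) = (-5781 - 141*59) + (75*(40/3 + 1*(-1)) + (20 - 21)*(-31 + 43)) = (-5781 - 8319) + (75*(40/3 - 1) - 1*12) = -14100 + (75*(37/3) - 12) = -14100 + (925 - 12) = -14100 + 913 = -13187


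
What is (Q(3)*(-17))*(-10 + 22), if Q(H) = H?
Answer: -612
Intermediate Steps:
(Q(3)*(-17))*(-10 + 22) = (3*(-17))*(-10 + 22) = -51*12 = -612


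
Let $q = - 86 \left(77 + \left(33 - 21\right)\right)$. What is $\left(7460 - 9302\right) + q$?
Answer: $-9496$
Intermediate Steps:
$q = -7654$ ($q = - 86 \left(77 + \left(33 - 21\right)\right) = - 86 \left(77 + 12\right) = \left(-86\right) 89 = -7654$)
$\left(7460 - 9302\right) + q = \left(7460 - 9302\right) - 7654 = -1842 - 7654 = -9496$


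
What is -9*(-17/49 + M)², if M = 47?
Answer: -47032164/2401 ≈ -19589.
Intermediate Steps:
-9*(-17/49 + M)² = -9*(-17/49 + 47)² = -9*(2286/49)² = -9*5225796/2401 = -47032164/2401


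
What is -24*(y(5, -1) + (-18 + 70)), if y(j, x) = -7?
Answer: -1080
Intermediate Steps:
-24*(y(5, -1) + (-18 + 70)) = -24*(-7 + (-18 + 70)) = -24*(-7 + 52) = -24*45 = -1080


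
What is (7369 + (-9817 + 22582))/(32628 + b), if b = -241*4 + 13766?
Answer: 10067/22715 ≈ 0.44319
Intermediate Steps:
b = 12802 (b = -964 + 13766 = 12802)
(7369 + (-9817 + 22582))/(32628 + b) = (7369 + (-9817 + 22582))/(32628 + 12802) = (7369 + 12765)/45430 = 20134*(1/45430) = 10067/22715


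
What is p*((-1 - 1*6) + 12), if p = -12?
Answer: -60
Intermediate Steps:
p*((-1 - 1*6) + 12) = -12*((-1 - 1*6) + 12) = -12*((-1 - 6) + 12) = -12*(-7 + 12) = -12*5 = -60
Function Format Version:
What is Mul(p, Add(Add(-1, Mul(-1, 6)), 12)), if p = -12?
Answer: -60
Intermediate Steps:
Mul(p, Add(Add(-1, Mul(-1, 6)), 12)) = Mul(-12, Add(Add(-1, Mul(-1, 6)), 12)) = Mul(-12, Add(Add(-1, -6), 12)) = Mul(-12, Add(-7, 12)) = Mul(-12, 5) = -60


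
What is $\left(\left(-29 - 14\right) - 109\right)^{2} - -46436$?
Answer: $69540$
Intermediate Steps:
$\left(\left(-29 - 14\right) - 109\right)^{2} - -46436 = \left(\left(-29 - 14\right) - 109\right)^{2} + 46436 = \left(-43 - 109\right)^{2} + 46436 = \left(-152\right)^{2} + 46436 = 23104 + 46436 = 69540$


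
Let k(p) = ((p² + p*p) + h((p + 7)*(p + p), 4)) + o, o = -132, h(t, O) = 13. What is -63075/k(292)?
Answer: -21025/56803 ≈ -0.37014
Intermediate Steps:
k(p) = -119 + 2*p² (k(p) = ((p² + p*p) + 13) - 132 = ((p² + p²) + 13) - 132 = (2*p² + 13) - 132 = (13 + 2*p²) - 132 = -119 + 2*p²)
-63075/k(292) = -63075/(-119 + 2*292²) = -63075/(-119 + 2*85264) = -63075/(-119 + 170528) = -63075/170409 = -63075*1/170409 = -21025/56803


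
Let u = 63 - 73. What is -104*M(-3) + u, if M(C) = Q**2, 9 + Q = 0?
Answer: -8434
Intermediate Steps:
Q = -9 (Q = -9 + 0 = -9)
M(C) = 81 (M(C) = (-9)**2 = 81)
u = -10
-104*M(-3) + u = -104*81 - 10 = -8424 - 10 = -8434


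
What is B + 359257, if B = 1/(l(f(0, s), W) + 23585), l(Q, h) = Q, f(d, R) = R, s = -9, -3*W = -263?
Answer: 8469843033/23576 ≈ 3.5926e+5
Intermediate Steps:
W = 263/3 (W = -1/3*(-263) = 263/3 ≈ 87.667)
B = 1/23576 (B = 1/(-9 + 23585) = 1/23576 ≈ 4.2416e-5)
B + 359257 = 1/23576 + 359257 = 8469843033/23576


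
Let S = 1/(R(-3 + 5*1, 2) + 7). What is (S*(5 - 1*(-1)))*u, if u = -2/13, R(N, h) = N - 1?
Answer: -3/26 ≈ -0.11538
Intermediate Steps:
R(N, h) = -1 + N
u = -2/13 (u = -2*1/13 = -2/13 ≈ -0.15385)
S = 1/8 (S = 1/((-1 + (-3 + 5*1)) + 7) = 1/((-1 + (-3 + 5)) + 7) = 1/((-1 + 2) + 7) = 1/(1 + 7) = 1/8 ≈ 0.12500)
(S*(5 - 1*(-1)))*u = ((5 - 1*(-1))/8)*(-2/13) = ((5 + 1)/8)*(-2/13) = ((1/8)*6)*(-2/13) = (3/4)*(-2/13) = -3/26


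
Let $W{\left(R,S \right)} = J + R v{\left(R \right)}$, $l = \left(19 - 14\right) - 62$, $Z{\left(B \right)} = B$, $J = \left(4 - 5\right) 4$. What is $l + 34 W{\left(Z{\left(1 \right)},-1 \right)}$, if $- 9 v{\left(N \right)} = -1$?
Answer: $- \frac{1703}{9} \approx -189.22$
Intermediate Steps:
$J = -4$ ($J = \left(-1\right) 4 = -4$)
$v{\left(N \right)} = \frac{1}{9}$ ($v{\left(N \right)} = \left(- \frac{1}{9}\right) \left(-1\right) = \frac{1}{9}$)
$l = -57$ ($l = 5 - 62 = -57$)
$W{\left(R,S \right)} = -4 + \frac{R}{9}$ ($W{\left(R,S \right)} = -4 + R \frac{1}{9} = -4 + \frac{R}{9}$)
$l + 34 W{\left(Z{\left(1 \right)},-1 \right)} = -57 + 34 \left(-4 + \frac{1}{9} \cdot 1\right) = -57 + 34 \left(-4 + \frac{1}{9}\right) = -57 + 34 \left(- \frac{35}{9}\right) = -57 - \frac{1190}{9} = - \frac{1703}{9}$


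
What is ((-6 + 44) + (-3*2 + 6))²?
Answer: 1444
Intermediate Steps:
((-6 + 44) + (-3*2 + 6))² = (38 + (-6 + 6))² = (38 + 0)² = 38² = 1444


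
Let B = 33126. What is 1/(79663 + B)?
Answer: 1/112789 ≈ 8.8661e-6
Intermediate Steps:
1/(79663 + B) = 1/(79663 + 33126) = 1/112789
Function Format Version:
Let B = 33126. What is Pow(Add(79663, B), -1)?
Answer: Rational(1, 112789) ≈ 8.8661e-6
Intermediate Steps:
Pow(Add(79663, B), -1) = Pow(Add(79663, 33126), -1) = Pow(112789, -1) = Rational(1, 112789)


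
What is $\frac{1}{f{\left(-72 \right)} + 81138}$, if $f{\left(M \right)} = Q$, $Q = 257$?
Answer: $\frac{1}{81395} \approx 1.2286 \cdot 10^{-5}$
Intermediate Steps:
$f{\left(M \right)} = 257$
$\frac{1}{f{\left(-72 \right)} + 81138} = \frac{1}{257 + 81138} = \frac{1}{81395}$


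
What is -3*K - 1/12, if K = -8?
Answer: 287/12 ≈ 23.917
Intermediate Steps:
-3*K - 1/12 = -3*(-8) - 1/12 = 24 - 1*1/12 = 24 - 1/12 = 287/12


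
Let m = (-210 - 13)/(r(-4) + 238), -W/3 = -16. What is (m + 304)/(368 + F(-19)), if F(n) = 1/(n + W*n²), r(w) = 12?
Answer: 1311624093/1592428250 ≈ 0.82366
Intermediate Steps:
W = 48 (W = -3*(-16) = 48)
F(n) = 1/(n + 48*n²)
m = -223/250 (m = (-210 - 13)/(12 + 238) = -223/250 ≈ -0.89200)
(m + 304)/(368 + F(-19)) = (-223/250 + 304)/(368 + 1/((-19)*(1 + 48*(-19)))) = 75777/(250*(368 - 1/(19*(1 - 912)))) = 75777/(250*(368 - 1/19/(-911))) = 75777/(250*(368 - 1/19*(-1/911))) = 75777/(250*(368 + 1/17309)) = 75777/(250*(6369713/17309)) = (75777/250)*(17309/6369713) = 1311624093/1592428250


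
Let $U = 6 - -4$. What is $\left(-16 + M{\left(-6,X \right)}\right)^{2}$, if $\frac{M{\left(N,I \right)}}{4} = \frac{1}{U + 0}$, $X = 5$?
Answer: $\frac{6084}{25} \approx 243.36$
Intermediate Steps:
$U = 10$ ($U = 6 + 4 = 10$)
$M{\left(N,I \right)} = \frac{2}{5}$ ($M{\left(N,I \right)} = \frac{4}{10 + 0} = \frac{4}{10} = 4 \cdot \frac{1}{10} = \frac{2}{5}$)
$\left(-16 + M{\left(-6,X \right)}\right)^{2} = \left(-16 + \frac{2}{5}\right)^{2} = \left(- \frac{78}{5}\right)^{2} = \frac{6084}{25}$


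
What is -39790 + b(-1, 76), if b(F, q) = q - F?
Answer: -39713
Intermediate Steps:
-39790 + b(-1, 76) = -39790 + (76 - 1*(-1)) = -39790 + (76 + 1) = -39790 + 77 = -39713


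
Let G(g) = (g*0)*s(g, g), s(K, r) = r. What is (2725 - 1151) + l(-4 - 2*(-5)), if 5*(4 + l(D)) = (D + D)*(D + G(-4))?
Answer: 7922/5 ≈ 1584.4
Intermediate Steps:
G(g) = 0 (G(g) = (g*0)*g = 0*g = 0)
l(D) = -4 + 2*D²/5 (l(D) = -4 + ((D + D)*(D + 0))/5 = -4 + ((2*D)*D)/5 = -4 + (2*D²)/5 = -4 + 2*D²/5)
(2725 - 1151) + l(-4 - 2*(-5)) = (2725 - 1151) + (-4 + 2*(-4 - 2*(-5))²/5) = 1574 + (-4 + 2*(-4 + 10)²/5) = 1574 + (-4 + (⅖)*6²) = 1574 + (-4 + (⅖)*36) = 1574 + (-4 + 72/5) = 1574 + 52/5 = 7922/5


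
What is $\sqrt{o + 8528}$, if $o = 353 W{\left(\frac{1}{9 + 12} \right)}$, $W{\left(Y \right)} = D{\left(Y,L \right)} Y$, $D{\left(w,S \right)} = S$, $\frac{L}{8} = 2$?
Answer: $\frac{4 \sqrt{242466}}{21} \approx 93.792$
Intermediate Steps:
$L = 16$ ($L = 8 \cdot 2 = 16$)
$W{\left(Y \right)} = 16 Y$
$o = \frac{5648}{21}$ ($o = 353 \frac{16}{9 + 12} = 353 \cdot \frac{16}{21} = \frac{5648}{21} \approx 268.95$)
$\sqrt{o + 8528} = \sqrt{\frac{5648}{21} + 8528} = \sqrt{\frac{184736}{21}} = \frac{4 \sqrt{242466}}{21}$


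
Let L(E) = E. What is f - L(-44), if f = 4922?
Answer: 4966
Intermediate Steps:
f - L(-44) = 4922 - 1*(-44) = 4922 + 44 = 4966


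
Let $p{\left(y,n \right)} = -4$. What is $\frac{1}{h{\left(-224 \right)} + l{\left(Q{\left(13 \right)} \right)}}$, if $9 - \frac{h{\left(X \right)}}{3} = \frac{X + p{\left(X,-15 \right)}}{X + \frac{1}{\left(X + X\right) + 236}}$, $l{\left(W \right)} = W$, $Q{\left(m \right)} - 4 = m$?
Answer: $\frac{47489}{1944508} \approx 0.024422$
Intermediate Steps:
$Q{\left(m \right)} = 4 + m$
$h{\left(X \right)} = 27 - \frac{3 \left(-4 + X\right)}{X + \frac{1}{236 + 2 X}}$ ($h{\left(X \right)} = 27 - 3 \frac{X - 4}{X + \frac{1}{\left(X + X\right) + 236}} = 27 - 3 \frac{-4 + X}{X + \frac{1}{2 X + 236}} = 27 - 3 \frac{-4 + X}{X + \frac{1}{236 + 2 X}} = 27 - \frac{3 \left(-4 + X\right)}{X + \frac{1}{236 + 2 X}}$)
$\frac{1}{h{\left(-224 \right)} + l{\left(Q{\left(13 \right)} \right)}} = \frac{1}{\frac{3 \left(953 + 16 \left(-224\right)^{2} + 1896 \left(-224\right)\right)}{1 + 2 \left(-224\right)^{2} + 236 \left(-224\right)} + \left(4 + 13\right)} = \frac{1}{\frac{3 \left(953 + 16 \cdot 50176 - 424704\right)}{1 + 2 \cdot 50176 - 52864} + 17} = \frac{1}{\frac{3 \left(953 + 802816 - 424704\right)}{1 + 100352 - 52864} + 17} = \frac{1}{3 \cdot \frac{1}{47489} \cdot 379065 + 17} = \frac{1}{\frac{1137195}{47489} + 17} = \frac{1}{\frac{1944508}{47489}} = \frac{47489}{1944508}$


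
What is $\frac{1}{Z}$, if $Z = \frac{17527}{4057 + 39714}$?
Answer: $\frac{43771}{17527} \approx 2.4973$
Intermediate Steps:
$Z = \frac{17527}{43771} \approx 0.40042$
$\frac{1}{Z} = \frac{1}{\frac{17527}{43771}} = \frac{43771}{17527}$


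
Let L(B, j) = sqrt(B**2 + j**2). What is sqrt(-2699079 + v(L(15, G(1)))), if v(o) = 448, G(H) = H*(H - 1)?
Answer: I*sqrt(2698631) ≈ 1642.8*I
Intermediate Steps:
G(H) = H*(-1 + H)
sqrt(-2699079 + v(L(15, G(1)))) = sqrt(-2699079 + 448) = sqrt(-2698631) = I*sqrt(2698631)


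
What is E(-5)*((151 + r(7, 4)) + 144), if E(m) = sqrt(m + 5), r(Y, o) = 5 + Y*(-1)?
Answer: 0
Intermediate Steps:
r(Y, o) = 5 - Y
E(m) = sqrt(5 + m)
E(-5)*((151 + r(7, 4)) + 144) = sqrt(5 - 5)*((151 + (5 - 1*7)) + 144) = sqrt(0)*((151 + (5 - 7)) + 144) = 0*((151 - 2) + 144) = 0*(149 + 144) = 0*293 = 0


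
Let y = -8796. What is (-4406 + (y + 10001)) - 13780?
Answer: -16981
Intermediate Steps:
(-4406 + (y + 10001)) - 13780 = (-4406 + (-8796 + 10001)) - 13780 = (-4406 + 1205) - 13780 = -3201 - 13780 = -16981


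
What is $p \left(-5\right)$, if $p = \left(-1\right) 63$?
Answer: $315$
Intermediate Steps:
$p = -63$
$p \left(-5\right) = \left(-63\right) \left(-5\right) = 315$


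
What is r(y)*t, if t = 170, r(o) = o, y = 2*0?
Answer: 0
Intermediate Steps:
y = 0
r(y)*t = 0*170 = 0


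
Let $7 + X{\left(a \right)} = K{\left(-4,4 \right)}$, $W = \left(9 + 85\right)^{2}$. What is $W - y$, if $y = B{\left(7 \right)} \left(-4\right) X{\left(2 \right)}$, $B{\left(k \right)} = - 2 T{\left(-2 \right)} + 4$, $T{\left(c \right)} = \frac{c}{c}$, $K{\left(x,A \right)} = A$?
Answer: $8812$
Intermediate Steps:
$T{\left(c \right)} = 1$
$W = 8836$ ($W = 94^{2} = 8836$)
$X{\left(a \right)} = -3$ ($X{\left(a \right)} = -7 + 4 = -3$)
$B{\left(k \right)} = 2$ ($B{\left(k \right)} = \left(-2\right) 1 + 4 = -2 + 4 = 2$)
$y = 24$ ($y = 2 \left(-4\right) \left(-3\right) = \left(-8\right) \left(-3\right) = 24$)
$W - y = 8836 - 24 = 8812$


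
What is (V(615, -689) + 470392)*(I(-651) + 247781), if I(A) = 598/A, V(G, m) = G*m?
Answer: 7525999593281/651 ≈ 1.1561e+10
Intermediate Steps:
(V(615, -689) + 470392)*(I(-651) + 247781) = (615*(-689) + 470392)*(598/(-651) + 247781) = (-423735 + 470392)*(598*(-1/651) + 247781) = 46657*(-598/651 + 247781) = 46657*(161304833/651) = 7525999593281/651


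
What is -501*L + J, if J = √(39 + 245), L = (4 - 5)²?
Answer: -501 + 2*√71 ≈ -484.15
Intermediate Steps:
L = 1 (L = (-1)² = 1)
J = 2*√71 (J = √284 = 2*√71 ≈ 16.852)
-501*L + J = -501*1 + 2*√71 = -501 + 2*√71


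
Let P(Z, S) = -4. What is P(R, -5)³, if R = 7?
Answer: -64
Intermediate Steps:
P(R, -5)³ = (-4)³ = -64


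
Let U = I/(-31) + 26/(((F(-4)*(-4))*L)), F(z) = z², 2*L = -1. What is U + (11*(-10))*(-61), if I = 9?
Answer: 3328419/496 ≈ 6710.5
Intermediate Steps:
L = -½ (L = (½)*(-1) = -½ ≈ -0.50000)
U = 259/496 (U = 9/(-31) + 26/((((-4)²*(-4))*(-½))) = 9*(-1/31) + 26/(((16*(-4))*(-½))) = -9/31 + 26/((-64*(-½))) = -9/31 + 26/32 = -9/31 + 26*(1/32) = -9/31 + 13/16 = 259/496 ≈ 0.52218)
U + (11*(-10))*(-61) = 259/496 + (11*(-10))*(-61) = 259/496 - 110*(-61) = 259/496 + 6710 = 3328419/496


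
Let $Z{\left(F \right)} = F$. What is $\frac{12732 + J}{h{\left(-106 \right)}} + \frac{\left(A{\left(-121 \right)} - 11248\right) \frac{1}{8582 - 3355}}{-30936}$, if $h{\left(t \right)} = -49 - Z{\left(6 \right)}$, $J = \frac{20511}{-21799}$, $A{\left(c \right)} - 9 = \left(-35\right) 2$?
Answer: $- \frac{4079669182567409}{17624760935640} \approx -231.47$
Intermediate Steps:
$A{\left(c \right)} = -61$ ($A{\left(c \right)} = 9 - 70 = -61$)
$J = - \frac{20511}{21799}$ ($J = 20511 \left(- \frac{1}{21799}\right) = - \frac{20511}{21799} \approx -0.94092$)
$h{\left(t \right)} = -55$ ($h{\left(t \right)} = -49 - 6 = -55$)
$\frac{12732 + J}{h{\left(-106 \right)}} + \frac{\left(A{\left(-121 \right)} - 11248\right) \frac{1}{8582 - 3355}}{-30936} = \frac{12732 - \frac{20511}{21799}}{-55} + \frac{\left(-61 - 11248\right) \frac{1}{8582 - 3355}}{-30936} = \frac{277524357}{21799} \left(- \frac{1}{55}\right) + - \frac{11309}{5227} \left(- \frac{1}{30936}\right) = - \frac{25229487}{108995} + \left(-11309\right) \frac{1}{5227} \left(- \frac{1}{30936}\right) = - \frac{25229487}{108995} - - \frac{11309}{161702472} = - \frac{25229487}{108995} + \frac{11309}{161702472} = - \frac{4079669182567409}{17624760935640}$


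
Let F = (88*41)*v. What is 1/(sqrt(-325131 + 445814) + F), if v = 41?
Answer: 147928/21882572501 - sqrt(120683)/21882572501 ≈ 6.7442e-6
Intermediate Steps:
F = 147928 (F = (88*41)*41 = 3608*41 = 147928)
1/(sqrt(-325131 + 445814) + F) = 1/(sqrt(-325131 + 445814) + 147928) = 1/(sqrt(120683) + 147928) = 1/(147928 + sqrt(120683))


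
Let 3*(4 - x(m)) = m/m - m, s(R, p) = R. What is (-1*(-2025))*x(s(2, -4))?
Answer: 8775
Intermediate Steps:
x(m) = 11/3 + m/3 (x(m) = 4 - (m/m - m)/3 = 4 - (1 - m)/3 = 4 + (-1/3 + m/3) = 11/3 + m/3)
(-1*(-2025))*x(s(2, -4)) = (-1*(-2025))*(11/3 + (1/3)*2) = 2025*(11/3 + 2/3) = 2025*(13/3) = 8775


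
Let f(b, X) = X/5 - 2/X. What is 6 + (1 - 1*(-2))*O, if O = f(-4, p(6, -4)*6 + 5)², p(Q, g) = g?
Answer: 423753/9025 ≈ 46.953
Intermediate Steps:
f(b, X) = -2/X + X/5 (f(b, X) = X*(⅕) - 2/X = X/5 - 2/X = -2/X + X/5)
O = 123201/9025 (O = (-2/(-4*6 + 5) + (-4*6 + 5)/5)² = (-2/(-24 + 5) + (-24 + 5)/5)² = (-2/(-19) + (⅕)*(-19))² = (-2*(-1/19) - 19/5)² = (2/19 - 19/5)² = (-351/95)² = 123201/9025 ≈ 13.651)
6 + (1 - 1*(-2))*O = 6 + (1 - 1*(-2))*(123201/9025) = 6 + (1 + 2)*(123201/9025) = 6 + 3*(123201/9025) = 6 + 369603/9025 = 423753/9025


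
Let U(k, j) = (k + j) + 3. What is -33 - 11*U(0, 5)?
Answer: -121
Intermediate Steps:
U(k, j) = 3 + j + k (U(k, j) = (j + k) + 3 = 3 + j + k)
-33 - 11*U(0, 5) = -33 - 11*(3 + 5 + 0) = -33 - 11*8 = -33 - 88 = -121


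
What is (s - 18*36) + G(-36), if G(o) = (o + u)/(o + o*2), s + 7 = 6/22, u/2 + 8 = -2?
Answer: -194300/297 ≈ -654.21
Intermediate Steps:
u = -20 (u = -16 + 2*(-2) = -16 - 4 = -20)
s = -74/11 (s = -7 + 6/22 = -7 + 6*(1/22) = -7 + 3/11 = -74/11 ≈ -6.7273)
G(o) = (-20 + o)/(3*o) (G(o) = (o - 20)/(o + o*2) = (-20 + o)/(o + 2*o) = (-20 + o)/((3*o)) = (-20 + o)*(1/(3*o)) = (-20 + o)/(3*o))
(s - 18*36) + G(-36) = (-74/11 - 18*36) + (⅓)*(-20 - 36)/(-36) = (-74/11 - 648) + (⅓)*(-1/36)*(-56) = -7202/11 + 14/27 = -194300/297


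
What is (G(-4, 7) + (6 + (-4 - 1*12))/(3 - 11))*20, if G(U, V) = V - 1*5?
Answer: 65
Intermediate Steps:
G(U, V) = -5 + V (G(U, V) = V - 5 = -5 + V)
(G(-4, 7) + (6 + (-4 - 1*12))/(3 - 11))*20 = ((-5 + 7) + (6 + (-4 - 1*12))/(3 - 11))*20 = (2 + (6 + (-4 - 12))/(-8))*20 = (2 + (6 - 16)*(-⅛))*20 = (2 - 10*(-⅛))*20 = (2 + 5/4)*20 = (13/4)*20 = 65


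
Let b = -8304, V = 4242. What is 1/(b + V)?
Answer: -1/4062 ≈ -0.00024618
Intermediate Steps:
1/(b + V) = 1/(-8304 + 4242) = 1/(-4062) = -1/4062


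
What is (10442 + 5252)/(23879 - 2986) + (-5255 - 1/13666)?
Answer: -1500212789879/285523738 ≈ -5254.3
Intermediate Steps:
(10442 + 5252)/(23879 - 2986) + (-5255 - 1/13666) = 15694/20893 + (-5255 - 1*1/13666) = 15694*(1/20893) + (-5255 - 1/13666) = 15694/20893 - 71814831/13666 = -1500212789879/285523738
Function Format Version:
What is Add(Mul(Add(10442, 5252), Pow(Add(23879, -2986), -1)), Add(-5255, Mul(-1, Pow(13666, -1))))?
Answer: Rational(-1500212789879, 285523738) ≈ -5254.3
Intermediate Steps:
Add(Mul(Add(10442, 5252), Pow(Add(23879, -2986), -1)), Add(-5255, Mul(-1, Pow(13666, -1)))) = Add(Mul(15694, Pow(20893, -1)), Add(-5255, Mul(-1, Rational(1, 13666)))) = Add(Mul(15694, Rational(1, 20893)), Add(-5255, Rational(-1, 13666))) = Add(Rational(15694, 20893), Rational(-71814831, 13666)) = Rational(-1500212789879, 285523738)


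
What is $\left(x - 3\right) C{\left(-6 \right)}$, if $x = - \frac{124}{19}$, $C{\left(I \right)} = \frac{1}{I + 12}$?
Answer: $- \frac{181}{114} \approx -1.5877$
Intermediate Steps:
$C{\left(I \right)} = \frac{1}{12 + I}$
$x = - \frac{124}{19}$ ($x = \left(-124\right) \frac{1}{19} = - \frac{124}{19} \approx -6.5263$)
$\left(x - 3\right) C{\left(-6 \right)} = \frac{- \frac{124}{19} - 3}{12 - 6} = - \frac{181}{19 \cdot 6} = \left(- \frac{181}{19}\right) \frac{1}{6} = - \frac{181}{114}$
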